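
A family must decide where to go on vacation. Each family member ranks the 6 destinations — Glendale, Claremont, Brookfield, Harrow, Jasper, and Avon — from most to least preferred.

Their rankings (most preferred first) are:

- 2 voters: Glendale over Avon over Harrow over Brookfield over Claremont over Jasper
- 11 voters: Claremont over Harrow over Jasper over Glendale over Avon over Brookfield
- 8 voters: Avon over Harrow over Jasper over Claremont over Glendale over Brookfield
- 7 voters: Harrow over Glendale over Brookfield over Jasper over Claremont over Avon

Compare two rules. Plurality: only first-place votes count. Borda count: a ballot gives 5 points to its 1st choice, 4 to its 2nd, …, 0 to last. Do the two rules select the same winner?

No

Plurality first-place counts: Glendale 2, Claremont 11, Brookfield 0, Harrow 7, Jasper 0, Avon 8 → Claremont.
Borda totals: Glendale 68, Claremont 80, Brookfield 25, Harrow 117, Jasper 71, Avon 59 → Harrow.
The two rules disagree: plurality picks Claremont, Borda picks Harrow.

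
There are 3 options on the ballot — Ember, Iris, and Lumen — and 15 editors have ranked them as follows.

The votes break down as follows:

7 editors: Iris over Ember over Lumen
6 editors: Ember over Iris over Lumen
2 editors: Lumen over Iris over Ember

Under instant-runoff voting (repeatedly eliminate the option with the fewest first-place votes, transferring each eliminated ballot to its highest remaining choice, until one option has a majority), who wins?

Iris

Round 1: Iris 7, Ember 6, Lumen 2. Lumen has the fewest and is eliminated.
Round 2: Iris 9, Ember 6. Iris has a majority.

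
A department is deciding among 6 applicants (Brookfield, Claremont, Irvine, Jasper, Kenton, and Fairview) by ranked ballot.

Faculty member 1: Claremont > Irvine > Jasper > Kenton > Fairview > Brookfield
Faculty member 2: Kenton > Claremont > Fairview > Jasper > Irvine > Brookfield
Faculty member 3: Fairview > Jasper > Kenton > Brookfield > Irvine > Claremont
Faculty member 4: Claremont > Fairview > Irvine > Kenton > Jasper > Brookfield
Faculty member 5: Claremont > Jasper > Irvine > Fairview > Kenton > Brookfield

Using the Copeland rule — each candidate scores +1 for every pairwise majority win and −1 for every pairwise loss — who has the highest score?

Pairwise results:
  Brookfield vs Claremont: Claremont wins 4–1.
  Brookfield vs Irvine: Irvine wins 4–1.
  Brookfield vs Jasper: Jasper wins 5–0.
  Brookfield vs Kenton: Kenton wins 5–0.
  Brookfield vs Fairview: Fairview wins 5–0.
  Claremont vs Irvine: Claremont wins 4–1.
  Claremont vs Jasper: Claremont wins 4–1.
  Claremont vs Kenton: Claremont wins 3–2.
  Claremont vs Fairview: Claremont wins 4–1.
  Irvine vs Jasper: Jasper wins 3–2.
  Irvine vs Kenton: Irvine wins 3–2.
  Irvine vs Fairview: Fairview wins 3–2.
  Jasper vs Kenton: Jasper wins 3–2.
  Jasper vs Fairview: Fairview wins 3–2.
  Kenton vs Fairview: Fairview wins 3–2.
Copeland scores (wins − losses):
  Brookfield: 0 − 5 = -5
  Claremont: 5 − 0 = 5
  Irvine: 2 − 3 = -1
  Jasper: 3 − 2 = 1
  Kenton: 1 − 4 = -3
  Fairview: 4 − 1 = 3
Claremont has the best Copeland score.

Claremont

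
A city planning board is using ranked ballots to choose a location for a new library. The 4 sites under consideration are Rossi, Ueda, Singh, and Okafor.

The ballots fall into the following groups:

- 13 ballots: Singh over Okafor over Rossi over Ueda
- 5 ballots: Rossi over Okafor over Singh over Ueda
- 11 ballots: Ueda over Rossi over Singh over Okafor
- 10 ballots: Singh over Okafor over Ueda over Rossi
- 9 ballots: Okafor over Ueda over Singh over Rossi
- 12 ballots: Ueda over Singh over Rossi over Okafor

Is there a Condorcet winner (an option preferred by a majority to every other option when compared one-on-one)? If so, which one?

There is no Condorcet winner

Head-to-head results (60 voters total):
Rossi vs Ueda: Ueda wins 42–18.
Rossi vs Singh: Singh wins 44–16.
Rossi vs Okafor: Okafor wins 32–28.
Ueda vs Singh: Ueda wins 32–28.
Ueda vs Okafor: Okafor wins 37–23.
Singh vs Okafor: Singh wins 46–14.
No candidate beats all others: Ueda beats Singh beats Okafor beats Ueda, a majority cycle.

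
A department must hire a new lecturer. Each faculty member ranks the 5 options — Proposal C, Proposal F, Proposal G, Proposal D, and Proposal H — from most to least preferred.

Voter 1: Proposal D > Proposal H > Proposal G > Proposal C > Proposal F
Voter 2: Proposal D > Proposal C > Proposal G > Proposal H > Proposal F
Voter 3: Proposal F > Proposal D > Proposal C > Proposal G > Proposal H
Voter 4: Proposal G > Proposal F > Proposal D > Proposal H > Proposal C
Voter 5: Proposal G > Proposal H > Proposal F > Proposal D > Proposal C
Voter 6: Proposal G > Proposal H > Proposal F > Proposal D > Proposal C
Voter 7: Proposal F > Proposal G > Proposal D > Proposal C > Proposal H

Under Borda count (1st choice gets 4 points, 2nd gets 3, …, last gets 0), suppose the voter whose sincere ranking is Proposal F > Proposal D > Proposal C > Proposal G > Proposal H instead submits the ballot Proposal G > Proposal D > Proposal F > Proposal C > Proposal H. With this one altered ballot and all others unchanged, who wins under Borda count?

Borda totals with the altered ballot: Proposal C 6, Proposal F 13, Proposal G 23, Proposal D 17, Proposal H 11.
The winner is unchanged: still Proposal G.

Proposal G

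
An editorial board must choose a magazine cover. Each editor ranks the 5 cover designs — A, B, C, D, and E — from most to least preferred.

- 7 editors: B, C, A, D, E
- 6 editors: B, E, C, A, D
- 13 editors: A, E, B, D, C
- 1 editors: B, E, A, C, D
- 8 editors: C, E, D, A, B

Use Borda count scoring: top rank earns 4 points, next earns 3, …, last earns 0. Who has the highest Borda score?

Borda scores:
  A: 7·2 + 6·1 + 13·4 + 2 + 8·1 = 82
  B: 7·4 + 6·4 + 13·2 + 4 + 8·0 = 82
  C: 7·3 + 6·2 + 13·0 + 1 + 8·4 = 66
  D: 7·1 + 6·0 + 13·1 + 0 + 8·2 = 36
  E: 7·0 + 6·3 + 13·3 + 3 + 8·3 = 84
E has the highest total.

E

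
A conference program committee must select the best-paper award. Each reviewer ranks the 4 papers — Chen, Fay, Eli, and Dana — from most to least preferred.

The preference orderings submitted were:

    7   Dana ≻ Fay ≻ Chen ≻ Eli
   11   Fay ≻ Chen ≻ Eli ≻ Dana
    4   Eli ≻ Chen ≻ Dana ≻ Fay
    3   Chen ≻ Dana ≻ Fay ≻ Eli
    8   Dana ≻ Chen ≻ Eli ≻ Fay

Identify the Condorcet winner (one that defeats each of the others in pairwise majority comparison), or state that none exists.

No Condorcet winner

Head-to-head results (33 voters total):
Chen vs Fay: Fay wins 18–15.
Chen vs Eli: Chen wins 29–4.
Chen vs Dana: Chen wins 18–15.
Fay vs Eli: Fay wins 21–12.
Fay vs Dana: Dana wins 22–11.
Eli vs Dana: Dana wins 18–15.
No candidate beats all others: Chen beats Dana beats Fay beats Chen, a majority cycle.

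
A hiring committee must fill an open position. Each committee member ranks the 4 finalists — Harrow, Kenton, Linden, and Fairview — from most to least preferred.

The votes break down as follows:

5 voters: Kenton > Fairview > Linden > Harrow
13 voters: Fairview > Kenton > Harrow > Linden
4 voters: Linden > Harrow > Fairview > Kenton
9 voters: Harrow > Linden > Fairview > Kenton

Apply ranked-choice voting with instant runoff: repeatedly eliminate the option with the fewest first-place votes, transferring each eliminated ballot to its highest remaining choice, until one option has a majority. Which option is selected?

Round 1: Fairview 13, Harrow 9, Kenton 5, Linden 4. Linden has the fewest and is eliminated.
Round 2: Harrow 13, Fairview 13, Kenton 5. Kenton has the fewest and is eliminated.
Round 3: Fairview 18, Harrow 13. Fairview has a majority.

Fairview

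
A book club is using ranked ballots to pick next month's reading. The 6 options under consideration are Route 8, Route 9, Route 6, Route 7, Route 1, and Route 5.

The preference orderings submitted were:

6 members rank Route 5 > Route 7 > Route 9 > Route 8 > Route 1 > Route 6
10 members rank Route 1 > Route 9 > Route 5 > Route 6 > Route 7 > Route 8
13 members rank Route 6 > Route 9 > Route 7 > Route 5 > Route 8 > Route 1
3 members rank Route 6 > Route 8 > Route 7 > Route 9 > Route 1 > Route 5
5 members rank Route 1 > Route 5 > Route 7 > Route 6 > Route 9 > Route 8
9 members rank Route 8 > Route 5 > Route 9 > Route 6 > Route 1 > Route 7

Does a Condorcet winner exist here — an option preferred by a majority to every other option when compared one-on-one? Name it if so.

Route 9

Head-to-head results (46 voters total):
Route 8 vs Route 9: Route 9 wins 34–12.
Route 8 vs Route 6: Route 6 wins 31–15.
Route 8 vs Route 7: Route 7 wins 34–12.
Route 8 vs Route 1: Route 8 wins 31–15.
Route 8 vs Route 5: Route 5 wins 34–12.
Route 9 vs Route 6: Route 9 wins 25–21.
Route 9 vs Route 7: Route 9 wins 32–14.
Route 9 vs Route 1: Route 9 wins 31–15.
Route 9 vs Route 5: Route 9 wins 26–20.
Route 6 vs Route 7: Route 6 wins 35–11.
Route 6 vs Route 1: Route 6 wins 25–21.
Route 6 vs Route 5: Route 5 wins 30–16.
Route 7 vs Route 1: Route 1 wins 24–22.
Route 7 vs Route 5: Route 5 wins 30–16.
Route 1 vs Route 5: Route 5 wins 28–18.
Route 9 beats each rival — Route 8 (34–12), Route 6 (25–21), Route 7 (32–14), Route 1 (31–15), Route 5 (26–20) — so Route 9 is the Condorcet winner.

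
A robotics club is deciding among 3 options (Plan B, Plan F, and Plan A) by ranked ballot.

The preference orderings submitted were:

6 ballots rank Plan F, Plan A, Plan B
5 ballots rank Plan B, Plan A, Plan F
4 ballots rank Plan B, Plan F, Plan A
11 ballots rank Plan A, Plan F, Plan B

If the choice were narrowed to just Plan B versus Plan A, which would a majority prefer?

Ballots ranking Plan B above Plan A: 5+4 = 9.
Ballots ranking Plan A above Plan B: 6+11 = 17.
Plan A wins the head-to-head, 17–9.

Plan A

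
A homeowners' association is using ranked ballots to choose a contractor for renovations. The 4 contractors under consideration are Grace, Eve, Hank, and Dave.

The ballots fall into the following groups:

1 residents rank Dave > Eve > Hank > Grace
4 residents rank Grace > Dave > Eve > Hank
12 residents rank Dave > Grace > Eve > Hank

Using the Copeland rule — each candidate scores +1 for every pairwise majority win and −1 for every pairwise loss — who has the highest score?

Pairwise results:
  Grace vs Eve: Grace wins 16–1.
  Grace vs Hank: Grace wins 16–1.
  Grace vs Dave: Dave wins 13–4.
  Eve vs Hank: Eve wins 17–0.
  Eve vs Dave: Dave wins 17–0.
  Hank vs Dave: Dave wins 17–0.
Copeland scores (wins − losses):
  Grace: 2 − 1 = 1
  Eve: 1 − 2 = -1
  Hank: 0 − 3 = -3
  Dave: 3 − 0 = 3
Dave has the best Copeland score.

Dave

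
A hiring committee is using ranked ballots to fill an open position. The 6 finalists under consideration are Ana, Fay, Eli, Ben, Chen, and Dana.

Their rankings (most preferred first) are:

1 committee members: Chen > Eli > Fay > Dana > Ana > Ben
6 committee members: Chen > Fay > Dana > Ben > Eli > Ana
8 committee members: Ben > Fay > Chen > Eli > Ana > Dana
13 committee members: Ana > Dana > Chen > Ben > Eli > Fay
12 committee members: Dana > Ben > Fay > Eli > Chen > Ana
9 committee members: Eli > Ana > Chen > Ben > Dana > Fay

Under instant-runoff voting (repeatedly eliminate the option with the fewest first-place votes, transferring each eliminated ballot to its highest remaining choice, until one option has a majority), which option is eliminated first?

Fay

Round 1: Ana 13, Dana 12, Eli 9, Ben 8, Chen 7, Fay 0. Fay has the fewest and is eliminated.
Round 2: Ana 13, Dana 12, Eli 9, Ben 8, Chen 7. Chen has the fewest and is eliminated.
Round 3: Dana 18, Ana 13, Eli 10, Ben 8. Ben has the fewest and is eliminated.
Round 4: Eli 18, Dana 18, Ana 13. Ana has the fewest and is eliminated.
Round 5: Dana 31, Eli 18. Dana has a majority.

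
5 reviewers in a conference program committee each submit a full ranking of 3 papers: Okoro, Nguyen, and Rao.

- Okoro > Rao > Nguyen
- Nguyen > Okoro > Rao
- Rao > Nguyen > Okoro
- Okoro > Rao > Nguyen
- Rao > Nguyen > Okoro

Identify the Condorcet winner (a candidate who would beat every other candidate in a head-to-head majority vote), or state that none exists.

There is no Condorcet winner

Head-to-head results (5 voters total):
Okoro vs Nguyen: Nguyen wins 3–2.
Okoro vs Rao: Okoro wins 3–2.
Nguyen vs Rao: Rao wins 4–1.
No candidate beats all others: Okoro beats Rao beats Nguyen beats Okoro, a majority cycle.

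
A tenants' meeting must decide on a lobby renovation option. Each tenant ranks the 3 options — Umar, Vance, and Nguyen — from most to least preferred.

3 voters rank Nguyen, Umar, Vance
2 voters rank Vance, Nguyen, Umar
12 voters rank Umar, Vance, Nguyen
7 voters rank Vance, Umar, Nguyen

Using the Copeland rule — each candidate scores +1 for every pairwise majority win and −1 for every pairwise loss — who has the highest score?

Pairwise results:
  Umar vs Vance: Umar wins 15–9.
  Umar vs Nguyen: Umar wins 19–5.
  Vance vs Nguyen: Vance wins 21–3.
Copeland scores (wins − losses):
  Umar: 2 − 0 = 2
  Vance: 1 − 1 = 0
  Nguyen: 0 − 2 = -2
Umar has the best Copeland score.

Umar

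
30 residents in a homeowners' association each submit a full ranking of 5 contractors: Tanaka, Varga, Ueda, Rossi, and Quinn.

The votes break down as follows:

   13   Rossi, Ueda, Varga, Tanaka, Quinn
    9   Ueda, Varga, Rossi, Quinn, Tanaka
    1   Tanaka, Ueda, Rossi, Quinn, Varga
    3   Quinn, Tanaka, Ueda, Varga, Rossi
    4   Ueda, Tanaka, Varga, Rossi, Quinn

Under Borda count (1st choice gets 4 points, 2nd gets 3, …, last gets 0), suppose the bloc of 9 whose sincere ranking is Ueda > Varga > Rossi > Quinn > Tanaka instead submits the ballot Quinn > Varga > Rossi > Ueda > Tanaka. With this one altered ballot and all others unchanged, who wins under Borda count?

Rossi

Borda totals with the altered ballot: Tanaka 38, Varga 64, Ueda 73, Rossi 76, Quinn 49.
The switch changes the winner from Ueda to Rossi.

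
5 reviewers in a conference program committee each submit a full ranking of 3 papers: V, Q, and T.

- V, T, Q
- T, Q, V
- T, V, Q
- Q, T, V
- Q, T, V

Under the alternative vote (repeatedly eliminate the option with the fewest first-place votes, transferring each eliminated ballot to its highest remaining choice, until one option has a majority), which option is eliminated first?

V

Round 1: Q 2, T 2, V 1. V has the fewest and is eliminated.
Round 2: T 3, Q 2. T has a majority.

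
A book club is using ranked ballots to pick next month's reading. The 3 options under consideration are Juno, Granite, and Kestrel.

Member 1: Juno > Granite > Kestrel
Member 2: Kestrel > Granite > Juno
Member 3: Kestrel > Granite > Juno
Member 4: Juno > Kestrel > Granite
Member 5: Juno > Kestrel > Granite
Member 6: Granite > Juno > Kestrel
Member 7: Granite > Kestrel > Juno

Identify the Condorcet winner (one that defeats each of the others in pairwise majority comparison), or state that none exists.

Head-to-head results (7 voters total):
Juno vs Granite: Granite wins 4–3.
Juno vs Kestrel: Juno wins 4–3.
Granite vs Kestrel: Kestrel wins 4–3.
No candidate beats all others: Juno beats Kestrel beats Granite beats Juno, a majority cycle.

There is no Condorcet winner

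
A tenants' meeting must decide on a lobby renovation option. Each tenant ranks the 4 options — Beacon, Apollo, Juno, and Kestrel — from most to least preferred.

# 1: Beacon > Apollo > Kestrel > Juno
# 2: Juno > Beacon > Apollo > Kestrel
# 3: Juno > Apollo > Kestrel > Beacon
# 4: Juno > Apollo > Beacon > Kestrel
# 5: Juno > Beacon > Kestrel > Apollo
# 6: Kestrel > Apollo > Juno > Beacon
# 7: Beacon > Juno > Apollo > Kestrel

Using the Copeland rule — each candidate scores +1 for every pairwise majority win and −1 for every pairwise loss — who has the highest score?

Pairwise results:
  Beacon vs Apollo: Beacon wins 4–3.
  Beacon vs Juno: Juno wins 5–2.
  Beacon vs Kestrel: Beacon wins 5–2.
  Apollo vs Juno: Juno wins 5–2.
  Apollo vs Kestrel: Apollo wins 5–2.
  Juno vs Kestrel: Juno wins 5–2.
Copeland scores (wins − losses):
  Beacon: 2 − 1 = 1
  Apollo: 1 − 2 = -1
  Juno: 3 − 0 = 3
  Kestrel: 0 − 3 = -3
Juno has the best Copeland score.

Juno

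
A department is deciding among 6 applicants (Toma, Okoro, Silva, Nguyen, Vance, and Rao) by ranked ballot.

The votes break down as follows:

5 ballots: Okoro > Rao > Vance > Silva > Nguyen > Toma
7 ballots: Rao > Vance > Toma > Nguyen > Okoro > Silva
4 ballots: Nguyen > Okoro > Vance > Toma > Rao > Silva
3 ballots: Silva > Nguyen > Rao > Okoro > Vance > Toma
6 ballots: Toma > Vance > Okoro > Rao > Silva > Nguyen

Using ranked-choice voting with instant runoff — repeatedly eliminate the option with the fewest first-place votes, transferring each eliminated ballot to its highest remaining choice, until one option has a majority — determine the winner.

Rao

Round 1: Rao 7, Toma 6, Okoro 5, Nguyen 4, Silva 3, Vance 0. Vance has the fewest and is eliminated.
Round 2: Rao 7, Toma 6, Okoro 5, Nguyen 4, Silva 3. Silva has the fewest and is eliminated.
Round 3: Nguyen 7, Rao 7, Toma 6, Okoro 5. Okoro has the fewest and is eliminated.
Round 4: Rao 12, Nguyen 7, Toma 6. Toma has the fewest and is eliminated.
Round 5: Rao 18, Nguyen 7. Rao has a majority.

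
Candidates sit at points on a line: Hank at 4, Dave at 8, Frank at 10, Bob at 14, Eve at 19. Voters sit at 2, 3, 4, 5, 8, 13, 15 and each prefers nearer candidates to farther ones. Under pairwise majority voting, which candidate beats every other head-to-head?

With single-peaked preferences on a line, the Condorcet winner is the candidate closest to the median voter.
The median voter (position 5) is closest to Hank at 4.
Check: Hank vs Frank — voters closer to Hank: 4 of 7.

Hank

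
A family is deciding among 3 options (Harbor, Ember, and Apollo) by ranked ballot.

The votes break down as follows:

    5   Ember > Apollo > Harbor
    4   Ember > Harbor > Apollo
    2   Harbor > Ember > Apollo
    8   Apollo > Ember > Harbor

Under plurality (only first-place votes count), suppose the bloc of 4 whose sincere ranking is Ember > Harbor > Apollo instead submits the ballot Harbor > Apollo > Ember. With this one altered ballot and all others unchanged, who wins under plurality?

Apollo

First-place totals with the altered ballot: Harbor 6, Ember 5, Apollo 8.
The switch changes the winner from Ember to Apollo.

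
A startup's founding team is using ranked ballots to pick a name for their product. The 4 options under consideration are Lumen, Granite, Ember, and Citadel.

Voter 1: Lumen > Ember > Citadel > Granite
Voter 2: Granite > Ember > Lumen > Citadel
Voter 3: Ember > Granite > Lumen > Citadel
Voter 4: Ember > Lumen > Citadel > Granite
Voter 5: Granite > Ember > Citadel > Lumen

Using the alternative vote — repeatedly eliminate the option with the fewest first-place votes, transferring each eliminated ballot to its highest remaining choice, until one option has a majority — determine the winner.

Ember

Round 1: Granite 2, Ember 2, Lumen 1, Citadel 0. Citadel has the fewest and is eliminated.
Round 2: Granite 2, Ember 2, Lumen 1. Lumen has the fewest and is eliminated.
Round 3: Ember 3, Granite 2. Ember has a majority.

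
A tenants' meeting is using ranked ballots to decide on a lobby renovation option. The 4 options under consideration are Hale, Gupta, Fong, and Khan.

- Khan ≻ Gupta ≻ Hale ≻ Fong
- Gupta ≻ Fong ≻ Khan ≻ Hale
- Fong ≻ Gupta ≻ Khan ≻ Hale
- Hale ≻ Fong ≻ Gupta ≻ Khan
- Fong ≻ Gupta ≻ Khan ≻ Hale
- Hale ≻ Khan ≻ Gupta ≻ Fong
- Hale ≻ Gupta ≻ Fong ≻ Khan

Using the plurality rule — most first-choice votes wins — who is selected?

Hale

First-place vote totals:
  Hale: 3
  Gupta: 1
  Fong: 2
  Khan: 1
Hale has the most first-place votes.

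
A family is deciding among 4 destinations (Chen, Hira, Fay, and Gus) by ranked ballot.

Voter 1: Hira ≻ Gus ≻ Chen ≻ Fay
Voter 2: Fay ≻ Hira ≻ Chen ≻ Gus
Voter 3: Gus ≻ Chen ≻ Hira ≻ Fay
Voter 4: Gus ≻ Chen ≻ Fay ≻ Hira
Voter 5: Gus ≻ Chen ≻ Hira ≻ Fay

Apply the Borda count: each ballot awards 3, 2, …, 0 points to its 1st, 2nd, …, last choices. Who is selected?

Gus

Borda scores:
  Chen: 1 + 1 + 2 + 2 + 2 = 8
  Hira: 3 + 2 + 1 + 0 + 1 = 7
  Fay: 0 + 3 + 0 + 1 + 0 = 4
  Gus: 2 + 0 + 3 + 3 + 3 = 11
Gus has the highest total.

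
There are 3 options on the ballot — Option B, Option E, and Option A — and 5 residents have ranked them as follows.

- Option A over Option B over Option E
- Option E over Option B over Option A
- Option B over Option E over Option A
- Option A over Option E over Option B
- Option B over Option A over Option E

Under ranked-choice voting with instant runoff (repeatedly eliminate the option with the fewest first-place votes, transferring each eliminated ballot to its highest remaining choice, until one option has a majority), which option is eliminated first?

Option E

Round 1: Option B 2, Option A 2, Option E 1. Option E has the fewest and is eliminated.
Round 2: Option B 3, Option A 2. Option B has a majority.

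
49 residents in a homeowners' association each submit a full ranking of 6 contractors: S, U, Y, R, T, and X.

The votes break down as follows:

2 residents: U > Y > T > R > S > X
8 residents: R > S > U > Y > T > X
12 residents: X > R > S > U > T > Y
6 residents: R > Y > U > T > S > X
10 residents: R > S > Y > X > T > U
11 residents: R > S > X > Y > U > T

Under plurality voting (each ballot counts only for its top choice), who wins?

First-place vote totals:
  S: 0
  U: 2
  Y: 0
  R: 35
  T: 0
  X: 12
R has the most first-place votes.

R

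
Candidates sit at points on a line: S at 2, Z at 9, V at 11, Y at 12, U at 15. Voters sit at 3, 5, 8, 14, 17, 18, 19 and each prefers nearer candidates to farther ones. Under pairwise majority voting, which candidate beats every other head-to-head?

With single-peaked preferences on a line, the Condorcet winner is the candidate closest to the median voter.
The median voter (position 14) is closest to U at 15.
Check: U vs V — voters closer to U: 4 of 7.

U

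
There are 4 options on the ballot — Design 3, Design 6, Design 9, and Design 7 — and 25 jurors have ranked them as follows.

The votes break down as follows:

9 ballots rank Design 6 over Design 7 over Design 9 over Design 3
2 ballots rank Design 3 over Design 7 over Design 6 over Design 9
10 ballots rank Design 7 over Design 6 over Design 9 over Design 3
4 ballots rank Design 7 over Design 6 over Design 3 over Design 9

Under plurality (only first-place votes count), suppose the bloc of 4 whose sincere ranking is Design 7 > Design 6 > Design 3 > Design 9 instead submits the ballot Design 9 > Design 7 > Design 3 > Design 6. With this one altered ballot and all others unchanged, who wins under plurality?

Design 7

First-place totals with the altered ballot: Design 3 2, Design 6 9, Design 9 4, Design 7 10.
The winner is unchanged: still Design 7.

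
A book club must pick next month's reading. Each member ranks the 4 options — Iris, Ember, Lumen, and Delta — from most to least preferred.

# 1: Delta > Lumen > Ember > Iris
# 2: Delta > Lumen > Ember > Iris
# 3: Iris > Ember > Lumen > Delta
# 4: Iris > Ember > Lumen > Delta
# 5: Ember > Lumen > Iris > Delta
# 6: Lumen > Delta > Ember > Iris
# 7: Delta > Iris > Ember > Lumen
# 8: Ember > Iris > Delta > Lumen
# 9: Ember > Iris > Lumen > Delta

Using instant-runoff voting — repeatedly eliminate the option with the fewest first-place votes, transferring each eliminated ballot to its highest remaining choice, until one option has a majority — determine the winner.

Round 1: Ember 3, Delta 3, Iris 2, Lumen 1. Lumen has the fewest and is eliminated.
Round 2: Delta 4, Ember 3, Iris 2. Iris has the fewest and is eliminated.
Round 3: Ember 5, Delta 4. Ember has a majority.

Ember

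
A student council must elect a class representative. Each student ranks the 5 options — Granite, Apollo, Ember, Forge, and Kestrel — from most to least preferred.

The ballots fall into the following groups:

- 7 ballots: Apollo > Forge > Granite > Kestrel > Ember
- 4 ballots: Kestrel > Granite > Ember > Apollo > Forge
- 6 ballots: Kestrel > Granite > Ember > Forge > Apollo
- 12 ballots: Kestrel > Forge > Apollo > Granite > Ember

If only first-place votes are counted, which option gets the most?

Kestrel

First-place vote totals:
  Granite: 0
  Apollo: 7
  Ember: 0
  Forge: 0
  Kestrel: 22
Kestrel has the most first-place votes.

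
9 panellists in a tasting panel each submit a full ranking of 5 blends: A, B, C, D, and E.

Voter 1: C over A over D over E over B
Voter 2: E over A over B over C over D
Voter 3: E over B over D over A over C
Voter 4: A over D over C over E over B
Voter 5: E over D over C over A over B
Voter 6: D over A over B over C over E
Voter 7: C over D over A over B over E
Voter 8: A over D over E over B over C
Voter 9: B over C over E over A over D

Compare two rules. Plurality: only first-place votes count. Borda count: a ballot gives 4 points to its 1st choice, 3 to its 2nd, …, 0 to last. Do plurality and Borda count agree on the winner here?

Plurality first-place counts: A 2, B 1, C 2, D 1, E 3 → E.
Borda totals: A 22, B 13, C 17, D 20, E 18 → A.
The two rules disagree: plurality picks E, Borda picks A.

No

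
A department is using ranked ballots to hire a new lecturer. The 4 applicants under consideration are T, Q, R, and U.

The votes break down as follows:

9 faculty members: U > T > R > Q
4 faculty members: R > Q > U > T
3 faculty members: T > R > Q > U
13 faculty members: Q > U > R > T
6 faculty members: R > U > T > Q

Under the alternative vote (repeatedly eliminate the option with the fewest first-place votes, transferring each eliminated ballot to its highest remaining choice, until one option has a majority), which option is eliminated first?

Round 1: Q 13, R 10, U 9, T 3. T has the fewest and is eliminated.
Round 2: Q 13, R 13, U 9. U has the fewest and is eliminated.
Round 3: R 22, Q 13. R has a majority.

T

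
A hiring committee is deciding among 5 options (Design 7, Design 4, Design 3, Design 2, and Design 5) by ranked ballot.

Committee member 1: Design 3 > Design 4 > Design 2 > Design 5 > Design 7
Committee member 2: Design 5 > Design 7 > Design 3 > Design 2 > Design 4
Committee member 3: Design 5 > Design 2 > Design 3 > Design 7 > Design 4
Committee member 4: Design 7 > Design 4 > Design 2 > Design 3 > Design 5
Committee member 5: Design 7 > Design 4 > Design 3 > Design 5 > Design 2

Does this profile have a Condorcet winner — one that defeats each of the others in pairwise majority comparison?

Head-to-head results (5 voters total):
Design 7 vs Design 4: Design 7 wins 4–1.
Design 7 vs Design 3: Design 7 wins 3–2.
Design 7 vs Design 2: Design 7 wins 3–2.
Design 7 vs Design 5: Design 5 wins 3–2.
Design 4 vs Design 3: Design 3 wins 3–2.
Design 4 vs Design 2: Design 4 wins 3–2.
Design 4 vs Design 5: Design 4 wins 3–2.
Design 3 vs Design 2: Design 3 wins 3–2.
Design 3 vs Design 5: Design 3 wins 3–2.
Design 2 vs Design 5: Design 5 wins 3–2.
No candidate beats all others: Design 7 beats Design 4 beats Design 5 beats Design 7, a majority cycle.

No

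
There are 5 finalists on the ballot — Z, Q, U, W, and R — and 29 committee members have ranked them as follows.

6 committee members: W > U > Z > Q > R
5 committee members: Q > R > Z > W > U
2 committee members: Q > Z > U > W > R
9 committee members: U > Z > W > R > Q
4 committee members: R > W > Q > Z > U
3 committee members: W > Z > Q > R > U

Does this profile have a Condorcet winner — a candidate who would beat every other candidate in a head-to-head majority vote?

No

Head-to-head results (29 voters total):
Z vs Q: Z wins 18–11.
Z vs U: U wins 15–14.
Z vs W: Z wins 16–13.
Z vs R: Z wins 20–9.
Q vs U: U wins 15–14.
Q vs W: W wins 22–7.
Q vs R: Q wins 16–13.
U vs W: W wins 18–11.
U vs R: U wins 17–12.
W vs R: W wins 20–9.
No candidate beats all others: Z beats W beats U beats Z, a majority cycle.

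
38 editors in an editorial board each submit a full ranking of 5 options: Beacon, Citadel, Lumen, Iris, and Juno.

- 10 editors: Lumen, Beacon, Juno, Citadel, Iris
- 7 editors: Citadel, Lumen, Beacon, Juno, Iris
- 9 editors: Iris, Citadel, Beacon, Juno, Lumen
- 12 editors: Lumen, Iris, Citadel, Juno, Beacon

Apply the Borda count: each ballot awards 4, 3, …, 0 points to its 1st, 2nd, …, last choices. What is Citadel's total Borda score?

Borda scores:
  Beacon: 10·3 + 7·2 + 9·2 + 12·0 = 62
  Citadel: 10·1 + 7·4 + 9·3 + 12·2 = 89
  Lumen: 10·4 + 7·3 + 9·0 + 12·4 = 109
  Iris: 10·0 + 7·0 + 9·4 + 12·3 = 72
  Juno: 10·2 + 7·1 + 9·1 + 12·1 = 48

89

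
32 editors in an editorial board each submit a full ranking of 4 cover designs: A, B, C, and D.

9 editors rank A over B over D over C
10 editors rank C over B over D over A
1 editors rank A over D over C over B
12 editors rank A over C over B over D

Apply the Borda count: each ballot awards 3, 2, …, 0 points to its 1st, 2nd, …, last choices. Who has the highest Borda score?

Borda scores:
  A: 9·3 + 10·0 + 3 + 12·3 = 66
  B: 9·2 + 10·2 + 0 + 12·1 = 50
  C: 9·0 + 10·3 + 1 + 12·2 = 55
  D: 9·1 + 10·1 + 2 + 12·0 = 21
A has the highest total.

A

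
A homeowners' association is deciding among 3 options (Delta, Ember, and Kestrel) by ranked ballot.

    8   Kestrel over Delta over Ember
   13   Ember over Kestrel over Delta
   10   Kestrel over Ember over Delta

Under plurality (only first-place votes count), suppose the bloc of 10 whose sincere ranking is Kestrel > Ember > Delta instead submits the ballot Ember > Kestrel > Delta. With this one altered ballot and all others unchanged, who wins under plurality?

First-place totals with the altered ballot: Delta 0, Ember 23, Kestrel 8.
The switch changes the winner from Kestrel to Ember.

Ember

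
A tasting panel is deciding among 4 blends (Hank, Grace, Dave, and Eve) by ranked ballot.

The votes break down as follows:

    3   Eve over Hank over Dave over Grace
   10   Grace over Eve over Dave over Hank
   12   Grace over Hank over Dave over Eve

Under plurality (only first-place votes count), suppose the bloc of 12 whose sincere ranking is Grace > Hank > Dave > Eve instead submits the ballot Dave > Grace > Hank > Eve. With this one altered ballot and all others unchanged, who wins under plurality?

First-place totals with the altered ballot: Hank 0, Grace 10, Dave 12, Eve 3.
The switch changes the winner from Grace to Dave.

Dave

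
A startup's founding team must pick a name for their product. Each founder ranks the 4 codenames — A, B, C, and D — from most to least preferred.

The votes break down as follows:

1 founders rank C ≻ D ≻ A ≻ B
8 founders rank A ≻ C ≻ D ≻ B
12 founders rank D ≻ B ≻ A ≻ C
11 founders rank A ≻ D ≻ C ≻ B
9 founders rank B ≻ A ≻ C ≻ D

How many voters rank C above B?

Ballots ranking C above B: 1+8+11 = 20.
Ballots ranking B above C: 12+9 = 21.
So 20 of 41 voters prefer C to B.

20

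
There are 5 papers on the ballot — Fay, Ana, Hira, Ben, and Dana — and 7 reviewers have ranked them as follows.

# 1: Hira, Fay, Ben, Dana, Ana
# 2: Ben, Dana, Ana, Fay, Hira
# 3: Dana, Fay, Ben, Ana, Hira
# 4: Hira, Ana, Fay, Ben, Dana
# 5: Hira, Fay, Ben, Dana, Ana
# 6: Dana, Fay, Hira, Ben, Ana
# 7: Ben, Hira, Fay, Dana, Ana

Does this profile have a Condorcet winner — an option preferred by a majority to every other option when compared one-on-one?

Yes

Head-to-head results (7 voters total):
Fay vs Ana: Fay wins 5–2.
Fay vs Hira: Hira wins 4–3.
Fay vs Ben: Fay wins 5–2.
Fay vs Dana: Fay wins 4–3.
Ana vs Hira: Hira wins 5–2.
Ana vs Ben: Ben wins 6–1.
Ana vs Dana: Dana wins 6–1.
Hira vs Ben: Hira wins 4–3.
Hira vs Dana: Hira wins 4–3.
Ben vs Dana: Ben wins 5–2.
Hira beats each rival — Fay (4–3), Ana (5–2), Ben (4–3), Dana (4–3) — so Hira is the Condorcet winner.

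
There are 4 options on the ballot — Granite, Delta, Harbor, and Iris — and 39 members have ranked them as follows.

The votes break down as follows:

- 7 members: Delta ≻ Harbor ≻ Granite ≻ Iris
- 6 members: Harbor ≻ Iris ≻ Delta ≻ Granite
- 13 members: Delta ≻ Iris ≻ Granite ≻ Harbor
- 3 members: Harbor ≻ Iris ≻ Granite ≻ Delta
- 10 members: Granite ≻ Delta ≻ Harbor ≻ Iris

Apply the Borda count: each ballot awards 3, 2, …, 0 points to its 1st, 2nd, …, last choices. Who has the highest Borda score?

Delta

Borda scores:
  Granite: 7·1 + 6·0 + 13·1 + 3·1 + 10·3 = 53
  Delta: 7·3 + 6·1 + 13·3 + 3·0 + 10·2 = 86
  Harbor: 7·2 + 6·3 + 13·0 + 3·3 + 10·1 = 51
  Iris: 7·0 + 6·2 + 13·2 + 3·2 + 10·0 = 44
Delta has the highest total.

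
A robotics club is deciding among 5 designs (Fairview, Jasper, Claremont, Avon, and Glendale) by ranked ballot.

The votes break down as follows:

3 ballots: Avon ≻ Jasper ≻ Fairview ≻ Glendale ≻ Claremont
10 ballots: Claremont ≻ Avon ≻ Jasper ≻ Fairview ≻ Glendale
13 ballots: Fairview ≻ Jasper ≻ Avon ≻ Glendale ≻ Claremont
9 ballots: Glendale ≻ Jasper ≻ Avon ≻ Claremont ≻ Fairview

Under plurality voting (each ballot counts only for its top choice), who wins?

Fairview

First-place vote totals:
  Fairview: 13
  Jasper: 0
  Claremont: 10
  Avon: 3
  Glendale: 9
Fairview has the most first-place votes.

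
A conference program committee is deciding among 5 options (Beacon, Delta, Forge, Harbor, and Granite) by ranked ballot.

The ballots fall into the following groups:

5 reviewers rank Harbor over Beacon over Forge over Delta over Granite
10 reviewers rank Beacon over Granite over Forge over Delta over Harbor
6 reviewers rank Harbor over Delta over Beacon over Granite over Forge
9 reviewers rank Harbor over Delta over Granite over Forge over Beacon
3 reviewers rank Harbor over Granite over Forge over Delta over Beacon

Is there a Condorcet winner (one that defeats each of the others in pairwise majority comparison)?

Yes

Head-to-head results (33 voters total):
Beacon vs Delta: Delta wins 18–15.
Beacon vs Forge: Beacon wins 21–12.
Beacon vs Harbor: Harbor wins 23–10.
Beacon vs Granite: Beacon wins 21–12.
Delta vs Forge: Forge wins 18–15.
Delta vs Harbor: Harbor wins 23–10.
Delta vs Granite: Delta wins 20–13.
Forge vs Harbor: Harbor wins 23–10.
Forge vs Granite: Granite wins 28–5.
Harbor vs Granite: Harbor wins 23–10.
Harbor beats each rival — Beacon (23–10), Delta (23–10), Forge (23–10), Granite (23–10) — so Harbor is the Condorcet winner.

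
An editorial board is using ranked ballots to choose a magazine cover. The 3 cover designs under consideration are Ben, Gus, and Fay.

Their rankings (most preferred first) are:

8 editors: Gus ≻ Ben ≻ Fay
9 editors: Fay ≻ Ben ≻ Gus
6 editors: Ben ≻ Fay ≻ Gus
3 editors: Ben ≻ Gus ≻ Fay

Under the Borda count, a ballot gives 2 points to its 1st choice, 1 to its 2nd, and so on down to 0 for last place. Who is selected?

Ben

Borda scores:
  Ben: 8·1 + 9·1 + 6·2 + 3·2 = 35
  Gus: 8·2 + 9·0 + 6·0 + 3·1 = 19
  Fay: 8·0 + 9·2 + 6·1 + 3·0 = 24
Ben has the highest total.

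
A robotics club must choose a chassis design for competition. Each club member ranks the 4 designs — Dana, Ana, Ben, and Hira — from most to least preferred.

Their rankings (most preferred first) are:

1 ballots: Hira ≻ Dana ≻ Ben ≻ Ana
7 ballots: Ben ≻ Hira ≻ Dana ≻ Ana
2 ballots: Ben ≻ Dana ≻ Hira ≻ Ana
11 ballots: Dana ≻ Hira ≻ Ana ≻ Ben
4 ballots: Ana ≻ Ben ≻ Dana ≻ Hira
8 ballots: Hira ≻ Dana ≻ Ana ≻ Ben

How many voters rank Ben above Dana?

Ballots ranking Ben above Dana: 7+2+4 = 13.
Ballots ranking Dana above Ben: 1+11+8 = 20.
So 13 of 33 voters prefer Ben to Dana.

13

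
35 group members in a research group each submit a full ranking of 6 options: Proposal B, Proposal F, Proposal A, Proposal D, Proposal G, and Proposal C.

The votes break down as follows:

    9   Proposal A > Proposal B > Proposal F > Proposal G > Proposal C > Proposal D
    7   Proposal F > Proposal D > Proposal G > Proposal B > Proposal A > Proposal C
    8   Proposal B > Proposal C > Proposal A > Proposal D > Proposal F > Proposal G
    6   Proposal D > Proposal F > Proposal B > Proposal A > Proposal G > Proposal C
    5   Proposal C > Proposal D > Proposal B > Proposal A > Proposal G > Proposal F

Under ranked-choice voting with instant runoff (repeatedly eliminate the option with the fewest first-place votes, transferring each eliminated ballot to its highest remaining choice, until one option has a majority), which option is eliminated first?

Proposal G

Round 1: Proposal A 9, Proposal B 8, Proposal F 7, Proposal D 6, Proposal C 5, Proposal G 0. Proposal G has the fewest and is eliminated.
Round 2: Proposal A 9, Proposal B 8, Proposal F 7, Proposal D 6, Proposal C 5. Proposal C has the fewest and is eliminated.
Round 3: Proposal D 11, Proposal A 9, Proposal B 8, Proposal F 7. Proposal F has the fewest and is eliminated.
Round 4: Proposal D 18, Proposal A 9, Proposal B 8. Proposal D has a majority.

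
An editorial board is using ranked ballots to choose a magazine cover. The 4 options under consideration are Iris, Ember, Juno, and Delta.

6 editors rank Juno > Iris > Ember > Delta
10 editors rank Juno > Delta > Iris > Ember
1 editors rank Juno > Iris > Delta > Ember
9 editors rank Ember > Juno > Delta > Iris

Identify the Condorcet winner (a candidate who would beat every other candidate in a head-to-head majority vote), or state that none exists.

Juno

Head-to-head results (26 voters total):
Iris vs Ember: Iris wins 17–9.
Iris vs Juno: Juno wins 26–0.
Iris vs Delta: Delta wins 19–7.
Ember vs Juno: Juno wins 17–9.
Ember vs Delta: Ember wins 15–11.
Juno vs Delta: Juno wins 26–0.
Juno beats each rival — Iris (26–0), Ember (17–9), Delta (26–0) — so Juno is the Condorcet winner.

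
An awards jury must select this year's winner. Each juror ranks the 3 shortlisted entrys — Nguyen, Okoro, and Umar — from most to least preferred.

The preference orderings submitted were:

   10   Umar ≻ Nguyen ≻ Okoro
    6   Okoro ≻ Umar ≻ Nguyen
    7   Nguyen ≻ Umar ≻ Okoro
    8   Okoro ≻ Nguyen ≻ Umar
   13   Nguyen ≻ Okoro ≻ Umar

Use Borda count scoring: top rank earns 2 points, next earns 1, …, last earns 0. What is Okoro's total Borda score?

Borda scores:
  Nguyen: 10·1 + 6·0 + 7·2 + 8·1 + 13·2 = 58
  Okoro: 10·0 + 6·2 + 7·0 + 8·2 + 13·1 = 41
  Umar: 10·2 + 6·1 + 7·1 + 8·0 + 13·0 = 33

41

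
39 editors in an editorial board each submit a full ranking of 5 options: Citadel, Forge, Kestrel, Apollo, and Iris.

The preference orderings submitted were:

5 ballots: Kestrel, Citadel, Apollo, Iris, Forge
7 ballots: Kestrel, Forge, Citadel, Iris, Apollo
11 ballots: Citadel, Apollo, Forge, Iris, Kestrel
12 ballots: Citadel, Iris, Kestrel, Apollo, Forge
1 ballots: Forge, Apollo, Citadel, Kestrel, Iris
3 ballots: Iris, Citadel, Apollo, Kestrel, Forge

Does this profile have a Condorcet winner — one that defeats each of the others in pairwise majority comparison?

Head-to-head results (39 voters total):
Citadel vs Forge: Citadel wins 31–8.
Citadel vs Kestrel: Citadel wins 27–12.
Citadel vs Apollo: Citadel wins 38–1.
Citadel vs Iris: Citadel wins 36–3.
Forge vs Kestrel: Kestrel wins 27–12.
Forge vs Apollo: Apollo wins 31–8.
Forge vs Iris: Iris wins 20–19.
Kestrel vs Apollo: Kestrel wins 24–15.
Kestrel vs Iris: Iris wins 26–13.
Apollo vs Iris: Iris wins 22–17.
Citadel beats each rival — Forge (31–8), Kestrel (27–12), Apollo (38–1), Iris (36–3) — so Citadel is the Condorcet winner.

Yes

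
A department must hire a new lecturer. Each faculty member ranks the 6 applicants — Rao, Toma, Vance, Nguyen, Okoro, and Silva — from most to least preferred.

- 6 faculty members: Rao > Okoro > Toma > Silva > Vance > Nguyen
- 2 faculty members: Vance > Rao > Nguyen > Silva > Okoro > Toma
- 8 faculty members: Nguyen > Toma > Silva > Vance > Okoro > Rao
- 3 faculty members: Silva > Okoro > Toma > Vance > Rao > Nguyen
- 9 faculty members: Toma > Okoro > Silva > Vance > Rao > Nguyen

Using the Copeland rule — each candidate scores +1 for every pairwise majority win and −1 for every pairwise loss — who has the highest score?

Pairwise results:
  Rao vs Toma: Toma wins 20–8.
  Rao vs Vance: Vance wins 22–6.
  Rao vs Nguyen: Rao wins 20–8.
  Rao vs Okoro: Okoro wins 20–8.
  Rao vs Silva: Silva wins 20–8.
  Toma vs Vance: Toma wins 26–2.
  Toma vs Nguyen: Toma wins 18–10.
  Toma vs Okoro: Toma wins 17–11.
  Toma vs Silva: Toma wins 23–5.
  Vance vs Nguyen: Vance wins 20–8.
  Vance vs Okoro: Okoro wins 18–10.
  Vance vs Silva: Silva wins 26–2.
  Nguyen vs Okoro: Okoro wins 18–10.
  Nguyen vs Silva: Silva wins 18–10.
  Okoro vs Silva: Okoro wins 15–13.
Copeland scores (wins − losses):
  Rao: 1 − 4 = -3
  Toma: 5 − 0 = 5
  Vance: 2 − 3 = -1
  Nguyen: 0 − 5 = -5
  Okoro: 4 − 1 = 3
  Silva: 3 − 2 = 1
Toma has the best Copeland score.

Toma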